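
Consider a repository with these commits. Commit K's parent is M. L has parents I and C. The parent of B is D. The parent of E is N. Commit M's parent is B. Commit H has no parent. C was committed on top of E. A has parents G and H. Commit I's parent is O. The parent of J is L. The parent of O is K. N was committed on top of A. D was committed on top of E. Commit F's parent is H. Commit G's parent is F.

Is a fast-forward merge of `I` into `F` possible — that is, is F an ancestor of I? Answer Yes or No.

Yes

A fast-forward from F to I is possible iff F is an ancestor of I.
Ancestors of I: {A, B, D, E, F, G, H, I, K, M, N, O}.
F is among them, so fast-forward is possible.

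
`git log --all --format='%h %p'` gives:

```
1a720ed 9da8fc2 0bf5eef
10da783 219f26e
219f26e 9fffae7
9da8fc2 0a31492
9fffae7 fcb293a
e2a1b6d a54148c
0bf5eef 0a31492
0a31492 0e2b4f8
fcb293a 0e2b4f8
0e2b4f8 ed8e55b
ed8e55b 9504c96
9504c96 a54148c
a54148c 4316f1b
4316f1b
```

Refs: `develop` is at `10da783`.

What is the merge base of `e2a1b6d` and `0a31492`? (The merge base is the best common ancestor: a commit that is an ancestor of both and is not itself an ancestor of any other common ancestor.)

a54148c

Ancestors of e2a1b6d: {4316f1b, a54148c, e2a1b6d}.
Ancestors of 0a31492: {0a31492, 0e2b4f8, 4316f1b, 9504c96, a54148c, ed8e55b}.
Common ancestors: {4316f1b, a54148c}.
Among these, a54148c is not an ancestor of any other common ancestor — it is the merge base.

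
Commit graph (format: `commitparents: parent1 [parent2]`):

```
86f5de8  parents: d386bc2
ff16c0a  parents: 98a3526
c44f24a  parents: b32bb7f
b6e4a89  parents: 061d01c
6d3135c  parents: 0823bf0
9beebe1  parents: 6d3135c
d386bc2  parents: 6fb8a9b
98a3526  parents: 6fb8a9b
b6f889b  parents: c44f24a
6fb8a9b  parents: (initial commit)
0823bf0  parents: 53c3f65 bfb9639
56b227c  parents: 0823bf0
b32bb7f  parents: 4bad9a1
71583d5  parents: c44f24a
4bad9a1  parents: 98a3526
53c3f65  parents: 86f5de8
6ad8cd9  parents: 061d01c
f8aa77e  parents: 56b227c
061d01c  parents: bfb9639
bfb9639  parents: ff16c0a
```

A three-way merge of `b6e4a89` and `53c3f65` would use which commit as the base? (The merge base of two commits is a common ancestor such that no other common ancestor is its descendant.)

Ancestors of b6e4a89: {061d01c, 6fb8a9b, 98a3526, b6e4a89, bfb9639, ff16c0a}.
Ancestors of 53c3f65: {53c3f65, 6fb8a9b, 86f5de8, d386bc2}.
Common ancestors: {6fb8a9b}.
The only common ancestor is 6fb8a9b, so it is the merge base.

6fb8a9b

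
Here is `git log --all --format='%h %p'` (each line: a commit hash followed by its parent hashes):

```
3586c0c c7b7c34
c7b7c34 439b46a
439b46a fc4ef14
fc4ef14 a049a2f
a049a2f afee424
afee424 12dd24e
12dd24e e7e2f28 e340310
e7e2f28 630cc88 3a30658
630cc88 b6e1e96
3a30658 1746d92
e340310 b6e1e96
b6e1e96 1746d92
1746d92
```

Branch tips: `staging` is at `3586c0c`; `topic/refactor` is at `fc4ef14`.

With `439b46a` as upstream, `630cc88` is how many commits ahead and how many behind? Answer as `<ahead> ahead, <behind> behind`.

0 ahead, 8 behind

Reachable from 630cc88: {1746d92, 630cc88, b6e1e96}.
Reachable from 439b46a: {12dd24e, 1746d92, 3a30658, 439b46a, 630cc88, a049a2f, afee424, b6e1e96, e340310, e7e2f28, fc4ef14}.
Only in 630cc88's history (ahead): {} — 0.
Only in 439b46a's history (behind): {12dd24e, 3a30658, 439b46a, a049a2f, afee424, e340310, e7e2f28, fc4ef14} — 8.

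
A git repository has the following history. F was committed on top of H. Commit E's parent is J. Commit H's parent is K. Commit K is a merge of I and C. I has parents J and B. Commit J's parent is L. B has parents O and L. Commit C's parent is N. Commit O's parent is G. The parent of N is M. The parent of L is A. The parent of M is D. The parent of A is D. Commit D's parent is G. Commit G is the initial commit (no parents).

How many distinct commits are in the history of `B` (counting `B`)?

Walking parent pointers from B: reachable set = {A, B, D, G, L, O}.
That is 6 commits.

6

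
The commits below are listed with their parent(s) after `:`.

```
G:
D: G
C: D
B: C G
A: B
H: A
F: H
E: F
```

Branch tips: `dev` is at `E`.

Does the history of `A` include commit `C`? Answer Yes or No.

Yes

Ancestors of A (commits reachable by following parents): {A, B, C, D, G}.
C is in that set, so it is an ancestor of A.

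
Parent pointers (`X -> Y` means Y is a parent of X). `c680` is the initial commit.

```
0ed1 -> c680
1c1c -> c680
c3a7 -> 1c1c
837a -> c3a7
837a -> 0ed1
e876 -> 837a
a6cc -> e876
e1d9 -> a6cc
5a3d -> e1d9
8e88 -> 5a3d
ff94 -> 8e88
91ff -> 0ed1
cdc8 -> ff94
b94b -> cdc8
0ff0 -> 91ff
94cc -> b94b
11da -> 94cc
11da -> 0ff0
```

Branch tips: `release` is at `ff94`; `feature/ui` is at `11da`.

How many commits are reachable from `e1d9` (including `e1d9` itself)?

8

Walking parent pointers from e1d9: reachable set = {0ed1, 1c1c, 837a, a6cc, c3a7, c680, e1d9, e876}.
That is 8 commits.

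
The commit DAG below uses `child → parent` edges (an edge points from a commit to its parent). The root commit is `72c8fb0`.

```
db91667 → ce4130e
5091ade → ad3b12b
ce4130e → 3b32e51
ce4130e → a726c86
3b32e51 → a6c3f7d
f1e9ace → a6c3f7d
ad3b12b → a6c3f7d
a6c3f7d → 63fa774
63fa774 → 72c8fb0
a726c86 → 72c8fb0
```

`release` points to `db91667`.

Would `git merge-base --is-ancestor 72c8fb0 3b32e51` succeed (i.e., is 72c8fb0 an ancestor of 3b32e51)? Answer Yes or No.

Ancestors of 3b32e51 (commits reachable by following parents): {3b32e51, 63fa774, 72c8fb0, a6c3f7d}.
72c8fb0 is in that set, so it is an ancestor of 3b32e51.

Yes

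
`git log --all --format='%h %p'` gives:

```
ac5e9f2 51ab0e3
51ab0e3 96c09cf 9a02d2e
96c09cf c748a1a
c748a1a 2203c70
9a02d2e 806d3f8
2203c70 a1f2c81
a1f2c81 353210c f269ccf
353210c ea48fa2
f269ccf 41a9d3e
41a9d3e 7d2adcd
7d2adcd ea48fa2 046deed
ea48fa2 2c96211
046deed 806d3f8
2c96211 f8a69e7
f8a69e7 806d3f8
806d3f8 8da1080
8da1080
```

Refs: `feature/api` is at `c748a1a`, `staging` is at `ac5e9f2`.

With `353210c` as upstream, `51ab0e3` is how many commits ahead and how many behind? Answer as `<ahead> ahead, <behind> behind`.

10 ahead, 0 behind

Reachable from 51ab0e3: {046deed, 2203c70, 2c96211, 353210c, 41a9d3e, 51ab0e3, 7d2adcd, 806d3f8, 8da1080, 96c09cf, 9a02d2e, a1f2c81, c748a1a, ea48fa2, f269ccf, f8a69e7}.
Reachable from 353210c: {2c96211, 353210c, 806d3f8, 8da1080, ea48fa2, f8a69e7}.
Only in 51ab0e3's history (ahead): {046deed, 2203c70, 41a9d3e, 51ab0e3, 7d2adcd, 96c09cf, 9a02d2e, a1f2c81, c748a1a, f269ccf} — 10.
Only in 353210c's history (behind): {} — 0.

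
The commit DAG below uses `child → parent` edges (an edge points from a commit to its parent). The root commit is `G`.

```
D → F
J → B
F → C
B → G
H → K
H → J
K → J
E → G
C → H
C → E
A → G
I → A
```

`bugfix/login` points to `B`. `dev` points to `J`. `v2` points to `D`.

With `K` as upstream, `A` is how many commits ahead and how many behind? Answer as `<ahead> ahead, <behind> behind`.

1 ahead, 3 behind

Reachable from A: {A, G}.
Reachable from K: {B, G, J, K}.
Only in A's history (ahead): {A} — 1.
Only in K's history (behind): {B, J, K} — 3.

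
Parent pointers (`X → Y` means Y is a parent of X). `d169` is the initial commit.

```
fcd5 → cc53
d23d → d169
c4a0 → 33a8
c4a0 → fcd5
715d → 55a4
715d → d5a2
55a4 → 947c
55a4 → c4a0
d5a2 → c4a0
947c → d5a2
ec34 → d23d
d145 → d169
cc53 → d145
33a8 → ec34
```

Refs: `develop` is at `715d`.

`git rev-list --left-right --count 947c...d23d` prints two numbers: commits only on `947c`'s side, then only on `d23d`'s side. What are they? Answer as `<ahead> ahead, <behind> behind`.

8 ahead, 0 behind

Reachable from 947c: {33a8, 947c, c4a0, cc53, d145, d169, d23d, d5a2, ec34, fcd5}.
Reachable from d23d: {d169, d23d}.
Only in 947c's history (ahead): {33a8, 947c, c4a0, cc53, d145, d5a2, ec34, fcd5} — 8.
Only in d23d's history (behind): {} — 0.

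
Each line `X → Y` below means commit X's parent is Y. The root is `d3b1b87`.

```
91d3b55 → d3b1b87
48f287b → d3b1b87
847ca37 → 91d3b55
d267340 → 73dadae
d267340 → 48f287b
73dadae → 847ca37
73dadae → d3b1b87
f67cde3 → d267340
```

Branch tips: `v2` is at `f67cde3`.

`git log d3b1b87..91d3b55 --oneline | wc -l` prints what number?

Reachable from 91d3b55: {91d3b55, d3b1b87}.
Reachable from d3b1b87: {d3b1b87}.
In 91d3b55's history but not d3b1b87's: {91d3b55} — 1 commit.

1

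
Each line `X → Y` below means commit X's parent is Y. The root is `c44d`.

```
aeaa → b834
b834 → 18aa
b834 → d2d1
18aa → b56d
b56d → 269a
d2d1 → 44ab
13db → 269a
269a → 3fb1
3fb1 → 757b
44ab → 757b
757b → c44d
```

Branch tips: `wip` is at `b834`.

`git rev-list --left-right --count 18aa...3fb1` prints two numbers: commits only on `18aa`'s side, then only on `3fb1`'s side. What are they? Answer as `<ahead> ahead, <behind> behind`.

Reachable from 18aa: {18aa, 269a, 3fb1, 757b, b56d, c44d}.
Reachable from 3fb1: {3fb1, 757b, c44d}.
Only in 18aa's history (ahead): {18aa, 269a, b56d} — 3.
Only in 3fb1's history (behind): {} — 0.

3 ahead, 0 behind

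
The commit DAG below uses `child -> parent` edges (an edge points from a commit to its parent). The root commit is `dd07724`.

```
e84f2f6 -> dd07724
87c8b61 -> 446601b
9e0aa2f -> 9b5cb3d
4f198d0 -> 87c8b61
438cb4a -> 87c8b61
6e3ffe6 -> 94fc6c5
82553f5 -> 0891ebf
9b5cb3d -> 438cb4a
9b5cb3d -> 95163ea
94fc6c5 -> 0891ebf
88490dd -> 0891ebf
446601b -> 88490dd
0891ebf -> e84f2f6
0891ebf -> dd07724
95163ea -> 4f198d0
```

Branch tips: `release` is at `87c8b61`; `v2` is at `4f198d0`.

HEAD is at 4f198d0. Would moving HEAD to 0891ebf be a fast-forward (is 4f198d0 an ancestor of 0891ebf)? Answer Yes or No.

A fast-forward from 4f198d0 to 0891ebf is possible iff 4f198d0 is an ancestor of 0891ebf.
Ancestors of 0891ebf: {0891ebf, dd07724, e84f2f6}.
4f198d0 is not among them, so fast-forward is not possible.

No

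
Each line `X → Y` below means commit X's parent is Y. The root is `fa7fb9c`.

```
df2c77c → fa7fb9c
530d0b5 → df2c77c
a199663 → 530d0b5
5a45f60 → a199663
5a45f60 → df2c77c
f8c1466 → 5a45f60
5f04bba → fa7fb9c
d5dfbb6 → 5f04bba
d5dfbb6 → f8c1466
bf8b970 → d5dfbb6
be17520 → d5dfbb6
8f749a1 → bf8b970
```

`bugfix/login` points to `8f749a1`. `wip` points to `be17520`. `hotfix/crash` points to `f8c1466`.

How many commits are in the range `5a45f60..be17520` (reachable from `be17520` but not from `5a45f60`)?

Reachable from be17520: {530d0b5, 5a45f60, 5f04bba, a199663, be17520, d5dfbb6, df2c77c, f8c1466, fa7fb9c}.
Reachable from 5a45f60: {530d0b5, 5a45f60, a199663, df2c77c, fa7fb9c}.
In be17520's history but not 5a45f60's: {5f04bba, be17520, d5dfbb6, f8c1466} — 4 commits.

4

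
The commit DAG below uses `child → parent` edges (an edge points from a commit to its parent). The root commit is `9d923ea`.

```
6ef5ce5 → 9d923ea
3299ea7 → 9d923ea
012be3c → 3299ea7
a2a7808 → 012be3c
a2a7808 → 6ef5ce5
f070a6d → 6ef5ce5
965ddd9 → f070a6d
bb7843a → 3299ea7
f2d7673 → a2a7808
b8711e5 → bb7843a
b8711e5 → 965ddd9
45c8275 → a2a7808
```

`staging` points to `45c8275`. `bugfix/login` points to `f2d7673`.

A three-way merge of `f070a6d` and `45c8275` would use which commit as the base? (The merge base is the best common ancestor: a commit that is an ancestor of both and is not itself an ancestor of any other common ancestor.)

6ef5ce5

Ancestors of f070a6d: {6ef5ce5, 9d923ea, f070a6d}.
Ancestors of 45c8275: {012be3c, 3299ea7, 45c8275, 6ef5ce5, 9d923ea, a2a7808}.
Common ancestors: {6ef5ce5, 9d923ea}.
Among these, 6ef5ce5 is not an ancestor of any other common ancestor — it is the merge base.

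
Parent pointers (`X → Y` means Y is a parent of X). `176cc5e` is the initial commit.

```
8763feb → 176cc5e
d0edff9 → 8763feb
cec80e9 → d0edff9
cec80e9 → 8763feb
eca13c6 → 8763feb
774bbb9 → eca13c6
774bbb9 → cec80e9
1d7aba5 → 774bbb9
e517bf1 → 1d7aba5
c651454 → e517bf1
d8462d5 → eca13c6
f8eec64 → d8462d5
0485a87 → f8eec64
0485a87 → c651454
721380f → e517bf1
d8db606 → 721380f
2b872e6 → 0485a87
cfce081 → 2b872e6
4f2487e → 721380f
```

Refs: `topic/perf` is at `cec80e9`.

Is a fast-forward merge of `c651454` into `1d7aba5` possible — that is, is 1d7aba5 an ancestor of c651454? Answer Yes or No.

Yes

A fast-forward from 1d7aba5 to c651454 is possible iff 1d7aba5 is an ancestor of c651454.
Ancestors of c651454: {176cc5e, 1d7aba5, 774bbb9, 8763feb, c651454, cec80e9, d0edff9, e517bf1, eca13c6}.
1d7aba5 is among them, so fast-forward is possible.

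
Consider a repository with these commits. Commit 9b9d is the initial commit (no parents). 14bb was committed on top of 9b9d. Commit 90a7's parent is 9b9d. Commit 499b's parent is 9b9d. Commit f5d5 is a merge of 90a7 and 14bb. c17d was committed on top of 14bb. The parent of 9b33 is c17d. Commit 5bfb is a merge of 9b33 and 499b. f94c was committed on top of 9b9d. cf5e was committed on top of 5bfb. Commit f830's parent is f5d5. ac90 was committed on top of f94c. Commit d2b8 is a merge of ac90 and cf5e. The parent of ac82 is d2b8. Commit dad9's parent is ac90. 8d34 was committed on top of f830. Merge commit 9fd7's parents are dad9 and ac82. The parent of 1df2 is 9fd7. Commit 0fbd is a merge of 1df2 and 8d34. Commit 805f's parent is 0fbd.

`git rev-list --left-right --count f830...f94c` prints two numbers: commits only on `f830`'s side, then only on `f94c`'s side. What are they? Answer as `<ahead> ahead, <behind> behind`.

Reachable from f830: {14bb, 90a7, 9b9d, f5d5, f830}.
Reachable from f94c: {9b9d, f94c}.
Only in f830's history (ahead): {14bb, 90a7, f5d5, f830} — 4.
Only in f94c's history (behind): {f94c} — 1.

4 ahead, 1 behind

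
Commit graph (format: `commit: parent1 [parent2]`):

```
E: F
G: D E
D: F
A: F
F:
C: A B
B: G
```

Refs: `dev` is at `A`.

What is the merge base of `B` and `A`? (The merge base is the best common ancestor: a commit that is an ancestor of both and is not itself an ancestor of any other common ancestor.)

F

Ancestors of B: {B, D, E, F, G}.
Ancestors of A: {A, F}.
Common ancestors: {F}.
The only common ancestor is F, so it is the merge base.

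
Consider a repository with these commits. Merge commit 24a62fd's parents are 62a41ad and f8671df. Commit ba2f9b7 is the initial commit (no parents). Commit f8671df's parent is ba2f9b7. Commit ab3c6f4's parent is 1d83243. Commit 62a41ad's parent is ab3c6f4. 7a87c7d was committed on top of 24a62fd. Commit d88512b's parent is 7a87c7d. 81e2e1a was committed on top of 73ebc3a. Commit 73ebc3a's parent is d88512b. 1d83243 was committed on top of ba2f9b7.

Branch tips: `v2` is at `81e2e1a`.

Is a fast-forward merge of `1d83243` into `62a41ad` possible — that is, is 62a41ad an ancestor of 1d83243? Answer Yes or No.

No

A fast-forward from 62a41ad to 1d83243 is possible iff 62a41ad is an ancestor of 1d83243.
Ancestors of 1d83243: {1d83243, ba2f9b7}.
62a41ad is not among them, so fast-forward is not possible.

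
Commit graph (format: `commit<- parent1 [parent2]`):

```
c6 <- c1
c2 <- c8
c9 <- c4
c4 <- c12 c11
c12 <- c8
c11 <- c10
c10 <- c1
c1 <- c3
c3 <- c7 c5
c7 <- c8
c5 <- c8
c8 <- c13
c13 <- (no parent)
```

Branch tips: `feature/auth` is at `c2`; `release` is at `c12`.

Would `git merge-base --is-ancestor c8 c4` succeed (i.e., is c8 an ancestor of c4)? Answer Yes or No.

Yes

Ancestors of c4 (commits reachable by following parents): {c1, c10, c11, c12, c13, c3, c4, c5, c7, c8}.
c8 is in that set, so it is an ancestor of c4.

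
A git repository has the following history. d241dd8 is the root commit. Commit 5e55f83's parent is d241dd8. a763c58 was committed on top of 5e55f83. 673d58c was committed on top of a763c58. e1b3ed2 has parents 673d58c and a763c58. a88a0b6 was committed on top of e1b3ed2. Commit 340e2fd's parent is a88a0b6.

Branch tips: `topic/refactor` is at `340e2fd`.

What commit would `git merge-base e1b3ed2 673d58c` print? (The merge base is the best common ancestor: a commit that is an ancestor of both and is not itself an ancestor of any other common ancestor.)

Ancestors of e1b3ed2: {5e55f83, 673d58c, a763c58, d241dd8, e1b3ed2}.
Ancestors of 673d58c: {5e55f83, 673d58c, a763c58, d241dd8}.
Common ancestors: {5e55f83, 673d58c, a763c58, d241dd8}.
Among these, 673d58c is not an ancestor of any other common ancestor — it is the merge base.

673d58c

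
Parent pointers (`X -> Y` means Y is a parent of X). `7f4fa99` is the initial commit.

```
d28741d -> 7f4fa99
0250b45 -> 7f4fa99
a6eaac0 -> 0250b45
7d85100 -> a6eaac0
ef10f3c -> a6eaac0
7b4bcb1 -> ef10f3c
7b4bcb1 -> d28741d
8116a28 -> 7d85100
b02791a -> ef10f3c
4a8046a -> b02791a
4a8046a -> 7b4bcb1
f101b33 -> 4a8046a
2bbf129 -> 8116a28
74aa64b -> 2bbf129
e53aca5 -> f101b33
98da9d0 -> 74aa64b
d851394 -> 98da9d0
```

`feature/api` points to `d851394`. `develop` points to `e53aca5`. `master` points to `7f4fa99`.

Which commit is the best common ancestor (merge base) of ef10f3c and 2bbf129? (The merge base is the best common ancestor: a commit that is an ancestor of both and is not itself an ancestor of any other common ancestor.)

Ancestors of ef10f3c: {0250b45, 7f4fa99, a6eaac0, ef10f3c}.
Ancestors of 2bbf129: {0250b45, 2bbf129, 7d85100, 7f4fa99, 8116a28, a6eaac0}.
Common ancestors: {0250b45, 7f4fa99, a6eaac0}.
Among these, a6eaac0 is not an ancestor of any other common ancestor — it is the merge base.

a6eaac0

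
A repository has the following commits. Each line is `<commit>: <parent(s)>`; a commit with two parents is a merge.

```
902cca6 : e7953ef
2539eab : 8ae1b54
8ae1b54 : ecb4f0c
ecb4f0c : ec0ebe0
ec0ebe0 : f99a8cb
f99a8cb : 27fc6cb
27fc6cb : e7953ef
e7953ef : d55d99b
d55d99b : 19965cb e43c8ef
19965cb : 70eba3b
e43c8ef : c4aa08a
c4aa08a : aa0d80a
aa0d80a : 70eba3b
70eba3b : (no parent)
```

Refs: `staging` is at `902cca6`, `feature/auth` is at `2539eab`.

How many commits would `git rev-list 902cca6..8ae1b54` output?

Reachable from 8ae1b54: {19965cb, 27fc6cb, 70eba3b, 8ae1b54, aa0d80a, c4aa08a, d55d99b, e43c8ef, e7953ef, ec0ebe0, ecb4f0c, f99a8cb}.
Reachable from 902cca6: {19965cb, 70eba3b, 902cca6, aa0d80a, c4aa08a, d55d99b, e43c8ef, e7953ef}.
In 8ae1b54's history but not 902cca6's: {27fc6cb, 8ae1b54, ec0ebe0, ecb4f0c, f99a8cb} — 5 commits.

5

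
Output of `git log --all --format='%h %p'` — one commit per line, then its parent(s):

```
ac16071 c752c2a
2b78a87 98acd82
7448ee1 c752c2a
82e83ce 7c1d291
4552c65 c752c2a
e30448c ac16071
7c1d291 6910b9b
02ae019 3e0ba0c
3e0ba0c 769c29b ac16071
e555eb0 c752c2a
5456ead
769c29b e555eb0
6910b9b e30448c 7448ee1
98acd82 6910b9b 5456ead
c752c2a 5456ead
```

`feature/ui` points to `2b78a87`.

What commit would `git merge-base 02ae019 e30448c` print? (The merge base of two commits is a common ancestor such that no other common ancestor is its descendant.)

ac16071

Ancestors of 02ae019: {02ae019, 3e0ba0c, 5456ead, 769c29b, ac16071, c752c2a, e555eb0}.
Ancestors of e30448c: {5456ead, ac16071, c752c2a, e30448c}.
Common ancestors: {5456ead, ac16071, c752c2a}.
Among these, ac16071 is not an ancestor of any other common ancestor — it is the merge base.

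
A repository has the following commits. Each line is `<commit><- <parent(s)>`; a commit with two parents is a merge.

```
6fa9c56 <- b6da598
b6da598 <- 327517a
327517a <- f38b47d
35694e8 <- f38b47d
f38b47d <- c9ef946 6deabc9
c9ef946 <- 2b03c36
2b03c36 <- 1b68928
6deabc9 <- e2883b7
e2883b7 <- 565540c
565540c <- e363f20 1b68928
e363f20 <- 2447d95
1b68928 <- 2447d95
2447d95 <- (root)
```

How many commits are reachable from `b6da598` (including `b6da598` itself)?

11

Walking parent pointers from b6da598: reachable set = {1b68928, 2447d95, 2b03c36, 327517a, 565540c, 6deabc9, b6da598, c9ef946, e2883b7, e363f20, f38b47d}.
That is 11 commits.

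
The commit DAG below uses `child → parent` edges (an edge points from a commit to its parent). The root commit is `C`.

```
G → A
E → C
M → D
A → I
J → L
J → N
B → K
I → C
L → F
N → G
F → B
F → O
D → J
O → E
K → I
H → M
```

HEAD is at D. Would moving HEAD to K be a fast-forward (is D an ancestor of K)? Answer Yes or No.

A fast-forward from D to K is possible iff D is an ancestor of K.
Ancestors of K: {C, I, K}.
D is not among them, so fast-forward is not possible.

No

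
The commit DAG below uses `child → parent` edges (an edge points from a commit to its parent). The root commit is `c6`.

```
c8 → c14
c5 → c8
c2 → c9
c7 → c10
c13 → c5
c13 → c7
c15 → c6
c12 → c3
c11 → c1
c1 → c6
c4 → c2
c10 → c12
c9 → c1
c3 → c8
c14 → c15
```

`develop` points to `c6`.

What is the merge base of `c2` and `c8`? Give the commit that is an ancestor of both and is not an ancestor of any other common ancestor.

Ancestors of c2: {c1, c2, c6, c9}.
Ancestors of c8: {c14, c15, c6, c8}.
Common ancestors: {c6}.
The only common ancestor is c6, so it is the merge base.

c6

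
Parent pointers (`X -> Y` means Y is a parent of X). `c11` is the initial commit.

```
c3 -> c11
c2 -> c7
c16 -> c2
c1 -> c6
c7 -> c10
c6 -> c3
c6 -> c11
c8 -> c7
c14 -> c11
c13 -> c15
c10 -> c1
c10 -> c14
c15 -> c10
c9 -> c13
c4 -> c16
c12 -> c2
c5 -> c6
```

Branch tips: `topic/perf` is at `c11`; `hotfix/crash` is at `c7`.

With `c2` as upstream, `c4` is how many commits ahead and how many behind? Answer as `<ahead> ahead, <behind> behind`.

2 ahead, 0 behind

Reachable from c4: {c1, c10, c11, c14, c16, c2, c3, c4, c6, c7}.
Reachable from c2: {c1, c10, c11, c14, c2, c3, c6, c7}.
Only in c4's history (ahead): {c16, c4} — 2.
Only in c2's history (behind): {} — 0.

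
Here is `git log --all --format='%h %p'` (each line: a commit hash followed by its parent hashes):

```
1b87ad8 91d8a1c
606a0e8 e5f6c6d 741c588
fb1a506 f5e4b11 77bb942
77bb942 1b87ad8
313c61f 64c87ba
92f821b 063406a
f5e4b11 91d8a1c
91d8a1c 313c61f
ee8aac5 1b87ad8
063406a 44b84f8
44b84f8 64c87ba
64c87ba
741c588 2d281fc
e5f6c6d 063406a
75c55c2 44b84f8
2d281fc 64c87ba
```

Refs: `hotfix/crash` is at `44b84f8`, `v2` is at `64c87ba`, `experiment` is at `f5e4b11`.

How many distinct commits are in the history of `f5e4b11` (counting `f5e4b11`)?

4

Walking parent pointers from f5e4b11: reachable set = {313c61f, 64c87ba, 91d8a1c, f5e4b11}.
That is 4 commits.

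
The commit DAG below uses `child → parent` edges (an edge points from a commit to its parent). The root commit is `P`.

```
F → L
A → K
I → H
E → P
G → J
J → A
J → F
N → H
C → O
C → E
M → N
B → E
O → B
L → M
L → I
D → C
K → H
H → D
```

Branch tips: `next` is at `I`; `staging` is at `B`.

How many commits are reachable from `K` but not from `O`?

4

Reachable from K: {B, C, D, E, H, K, O, P}.
Reachable from O: {B, E, O, P}.
In K's history but not O's: {C, D, H, K} — 4 commits.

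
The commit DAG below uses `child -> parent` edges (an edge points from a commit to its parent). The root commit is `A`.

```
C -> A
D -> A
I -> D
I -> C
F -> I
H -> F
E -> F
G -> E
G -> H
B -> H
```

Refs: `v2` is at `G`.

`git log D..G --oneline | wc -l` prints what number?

Reachable from G: {A, C, D, E, F, G, H, I}.
Reachable from D: {A, D}.
In G's history but not D's: {C, E, F, G, H, I} — 6 commits.

6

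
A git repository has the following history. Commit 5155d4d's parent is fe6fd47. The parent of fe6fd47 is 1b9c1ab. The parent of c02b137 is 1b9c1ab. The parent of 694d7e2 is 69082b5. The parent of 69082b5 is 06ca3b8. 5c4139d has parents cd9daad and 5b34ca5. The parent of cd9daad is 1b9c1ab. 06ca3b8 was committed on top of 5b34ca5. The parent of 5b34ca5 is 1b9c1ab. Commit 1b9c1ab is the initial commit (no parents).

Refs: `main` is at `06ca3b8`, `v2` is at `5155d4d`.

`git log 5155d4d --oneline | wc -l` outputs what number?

3

Walking parent pointers from 5155d4d: reachable set = {1b9c1ab, 5155d4d, fe6fd47}.
That is 3 commits.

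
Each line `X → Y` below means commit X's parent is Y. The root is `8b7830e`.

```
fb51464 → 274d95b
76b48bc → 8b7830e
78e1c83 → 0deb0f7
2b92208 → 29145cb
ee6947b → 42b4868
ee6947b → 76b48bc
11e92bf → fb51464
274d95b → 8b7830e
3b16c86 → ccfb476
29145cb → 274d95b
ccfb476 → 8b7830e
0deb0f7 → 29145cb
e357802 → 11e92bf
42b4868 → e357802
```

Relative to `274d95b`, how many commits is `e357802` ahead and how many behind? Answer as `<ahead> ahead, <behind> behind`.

3 ahead, 0 behind

Reachable from e357802: {11e92bf, 274d95b, 8b7830e, e357802, fb51464}.
Reachable from 274d95b: {274d95b, 8b7830e}.
Only in e357802's history (ahead): {11e92bf, e357802, fb51464} — 3.
Only in 274d95b's history (behind): {} — 0.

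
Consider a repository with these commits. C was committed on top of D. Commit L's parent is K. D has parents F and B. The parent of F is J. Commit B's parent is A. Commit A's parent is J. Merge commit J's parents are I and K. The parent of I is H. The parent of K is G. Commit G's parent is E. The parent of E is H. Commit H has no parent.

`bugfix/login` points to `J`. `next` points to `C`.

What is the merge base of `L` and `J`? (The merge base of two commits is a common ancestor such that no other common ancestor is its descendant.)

Ancestors of L: {E, G, H, K, L}.
Ancestors of J: {E, G, H, I, J, K}.
Common ancestors: {E, G, H, K}.
Among these, K is not an ancestor of any other common ancestor — it is the merge base.

K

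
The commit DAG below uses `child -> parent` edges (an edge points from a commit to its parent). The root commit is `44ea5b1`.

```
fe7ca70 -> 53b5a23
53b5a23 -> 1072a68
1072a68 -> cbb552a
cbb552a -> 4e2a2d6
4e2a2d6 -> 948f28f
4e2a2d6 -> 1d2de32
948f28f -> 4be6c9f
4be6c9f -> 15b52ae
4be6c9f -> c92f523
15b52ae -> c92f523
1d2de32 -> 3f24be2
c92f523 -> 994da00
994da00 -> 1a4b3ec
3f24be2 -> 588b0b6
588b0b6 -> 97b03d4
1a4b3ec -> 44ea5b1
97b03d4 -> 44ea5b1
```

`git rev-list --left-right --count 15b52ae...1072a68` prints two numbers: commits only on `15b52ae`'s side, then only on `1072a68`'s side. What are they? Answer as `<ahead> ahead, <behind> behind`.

Reachable from 15b52ae: {15b52ae, 1a4b3ec, 44ea5b1, 994da00, c92f523}.
Reachable from 1072a68: {1072a68, 15b52ae, 1a4b3ec, 1d2de32, 3f24be2, 44ea5b1, 4be6c9f, 4e2a2d6, 588b0b6, 948f28f, 97b03d4, 994da00, c92f523, cbb552a}.
Only in 15b52ae's history (ahead): {} — 0.
Only in 1072a68's history (behind): {1072a68, 1d2de32, 3f24be2, 4be6c9f, 4e2a2d6, 588b0b6, 948f28f, 97b03d4, cbb552a} — 9.

0 ahead, 9 behind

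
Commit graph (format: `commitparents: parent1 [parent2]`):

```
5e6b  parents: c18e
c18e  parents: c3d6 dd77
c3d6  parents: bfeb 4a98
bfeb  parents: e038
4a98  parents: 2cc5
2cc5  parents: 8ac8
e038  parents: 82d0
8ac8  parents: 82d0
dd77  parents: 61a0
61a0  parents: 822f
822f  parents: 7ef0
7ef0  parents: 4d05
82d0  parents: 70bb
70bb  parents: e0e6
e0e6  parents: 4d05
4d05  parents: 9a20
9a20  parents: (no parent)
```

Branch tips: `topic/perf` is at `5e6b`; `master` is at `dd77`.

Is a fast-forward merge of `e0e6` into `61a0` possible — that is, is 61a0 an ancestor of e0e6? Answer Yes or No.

A fast-forward from 61a0 to e0e6 is possible iff 61a0 is an ancestor of e0e6.
Ancestors of e0e6: {4d05, 9a20, e0e6}.
61a0 is not among them, so fast-forward is not possible.

No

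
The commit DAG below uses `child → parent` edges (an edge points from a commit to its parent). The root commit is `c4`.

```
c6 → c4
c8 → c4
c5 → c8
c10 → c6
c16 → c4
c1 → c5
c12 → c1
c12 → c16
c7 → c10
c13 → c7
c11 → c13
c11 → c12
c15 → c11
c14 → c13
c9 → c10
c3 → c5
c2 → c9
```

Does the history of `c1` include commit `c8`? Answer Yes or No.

Ancestors of c1 (commits reachable by following parents): {c1, c4, c5, c8}.
c8 is in that set, so it is an ancestor of c1.

Yes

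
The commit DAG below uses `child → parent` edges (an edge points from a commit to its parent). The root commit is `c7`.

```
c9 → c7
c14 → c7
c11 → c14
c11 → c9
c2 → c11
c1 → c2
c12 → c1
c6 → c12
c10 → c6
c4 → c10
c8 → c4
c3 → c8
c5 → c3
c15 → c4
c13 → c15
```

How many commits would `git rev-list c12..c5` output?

Reachable from c5: {c1, c10, c11, c12, c14, c2, c3, c4, c5, c6, c7, c8, c9}.
Reachable from c12: {c1, c11, c12, c14, c2, c7, c9}.
In c5's history but not c12's: {c10, c3, c4, c5, c6, c8} — 6 commits.

6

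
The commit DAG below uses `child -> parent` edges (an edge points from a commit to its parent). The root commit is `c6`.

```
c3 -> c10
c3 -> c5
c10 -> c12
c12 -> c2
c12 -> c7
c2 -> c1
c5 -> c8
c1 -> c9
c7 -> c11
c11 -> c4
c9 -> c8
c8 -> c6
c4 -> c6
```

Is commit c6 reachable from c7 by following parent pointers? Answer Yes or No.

Ancestors of c7 (commits reachable by following parents): {c11, c4, c6, c7}.
c6 is in that set, so it is an ancestor of c7.

Yes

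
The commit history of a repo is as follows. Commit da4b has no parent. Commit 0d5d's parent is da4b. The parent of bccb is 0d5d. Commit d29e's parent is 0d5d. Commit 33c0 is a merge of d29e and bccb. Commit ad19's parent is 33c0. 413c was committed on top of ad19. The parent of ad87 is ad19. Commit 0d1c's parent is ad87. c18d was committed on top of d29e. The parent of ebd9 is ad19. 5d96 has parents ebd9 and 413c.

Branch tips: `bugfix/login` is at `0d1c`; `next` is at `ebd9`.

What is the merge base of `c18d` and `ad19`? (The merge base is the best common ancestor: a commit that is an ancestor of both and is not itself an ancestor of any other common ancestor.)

d29e

Ancestors of c18d: {0d5d, c18d, d29e, da4b}.
Ancestors of ad19: {0d5d, 33c0, ad19, bccb, d29e, da4b}.
Common ancestors: {0d5d, d29e, da4b}.
Among these, d29e is not an ancestor of any other common ancestor — it is the merge base.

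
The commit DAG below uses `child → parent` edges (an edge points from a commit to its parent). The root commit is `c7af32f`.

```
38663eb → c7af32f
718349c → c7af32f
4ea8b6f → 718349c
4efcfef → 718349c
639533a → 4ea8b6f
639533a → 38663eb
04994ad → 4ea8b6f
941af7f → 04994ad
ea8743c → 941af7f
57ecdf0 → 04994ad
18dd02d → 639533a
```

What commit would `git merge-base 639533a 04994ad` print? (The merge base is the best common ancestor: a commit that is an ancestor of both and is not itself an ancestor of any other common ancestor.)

Ancestors of 639533a: {38663eb, 4ea8b6f, 639533a, 718349c, c7af32f}.
Ancestors of 04994ad: {04994ad, 4ea8b6f, 718349c, c7af32f}.
Common ancestors: {4ea8b6f, 718349c, c7af32f}.
Among these, 4ea8b6f is not an ancestor of any other common ancestor — it is the merge base.

4ea8b6f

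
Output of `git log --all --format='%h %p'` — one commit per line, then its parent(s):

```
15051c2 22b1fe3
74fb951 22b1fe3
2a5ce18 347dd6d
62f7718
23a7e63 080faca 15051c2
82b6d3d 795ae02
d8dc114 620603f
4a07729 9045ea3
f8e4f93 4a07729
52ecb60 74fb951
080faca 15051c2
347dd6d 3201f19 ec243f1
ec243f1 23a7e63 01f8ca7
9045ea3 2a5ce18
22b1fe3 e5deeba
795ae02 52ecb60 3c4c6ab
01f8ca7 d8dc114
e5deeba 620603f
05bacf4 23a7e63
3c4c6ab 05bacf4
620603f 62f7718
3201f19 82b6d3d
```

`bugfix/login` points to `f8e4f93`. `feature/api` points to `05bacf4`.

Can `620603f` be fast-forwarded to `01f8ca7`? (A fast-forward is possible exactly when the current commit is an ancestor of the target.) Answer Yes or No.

A fast-forward from 620603f to 01f8ca7 is possible iff 620603f is an ancestor of 01f8ca7.
Ancestors of 01f8ca7: {01f8ca7, 620603f, 62f7718, d8dc114}.
620603f is among them, so fast-forward is possible.

Yes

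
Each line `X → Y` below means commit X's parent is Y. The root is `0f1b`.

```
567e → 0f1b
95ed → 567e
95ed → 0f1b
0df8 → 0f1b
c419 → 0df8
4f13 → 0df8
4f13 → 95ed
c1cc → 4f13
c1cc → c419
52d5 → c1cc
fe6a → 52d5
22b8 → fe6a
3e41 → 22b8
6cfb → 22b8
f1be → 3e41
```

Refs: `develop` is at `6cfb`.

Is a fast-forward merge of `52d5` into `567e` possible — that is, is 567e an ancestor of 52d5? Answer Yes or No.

A fast-forward from 567e to 52d5 is possible iff 567e is an ancestor of 52d5.
Ancestors of 52d5: {0df8, 0f1b, 4f13, 52d5, 567e, 95ed, c1cc, c419}.
567e is among them, so fast-forward is possible.

Yes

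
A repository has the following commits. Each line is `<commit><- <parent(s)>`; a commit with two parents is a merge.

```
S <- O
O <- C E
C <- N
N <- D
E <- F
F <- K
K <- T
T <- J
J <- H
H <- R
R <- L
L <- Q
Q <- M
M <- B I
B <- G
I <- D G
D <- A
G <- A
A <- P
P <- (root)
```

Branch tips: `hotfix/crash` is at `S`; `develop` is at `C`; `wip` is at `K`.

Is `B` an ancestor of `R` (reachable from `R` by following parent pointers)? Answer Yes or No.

Ancestors of R (commits reachable by following parents): {A, B, D, G, I, L, M, P, Q, R}.
B is in that set, so it is an ancestor of R.

Yes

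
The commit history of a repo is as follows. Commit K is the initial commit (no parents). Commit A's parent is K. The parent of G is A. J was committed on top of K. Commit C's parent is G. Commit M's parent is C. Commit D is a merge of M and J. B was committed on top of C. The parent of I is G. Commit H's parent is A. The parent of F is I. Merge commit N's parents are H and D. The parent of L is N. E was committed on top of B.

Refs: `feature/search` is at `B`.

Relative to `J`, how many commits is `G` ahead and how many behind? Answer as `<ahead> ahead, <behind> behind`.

Reachable from G: {A, G, K}.
Reachable from J: {J, K}.
Only in G's history (ahead): {A, G} — 2.
Only in J's history (behind): {J} — 1.

2 ahead, 1 behind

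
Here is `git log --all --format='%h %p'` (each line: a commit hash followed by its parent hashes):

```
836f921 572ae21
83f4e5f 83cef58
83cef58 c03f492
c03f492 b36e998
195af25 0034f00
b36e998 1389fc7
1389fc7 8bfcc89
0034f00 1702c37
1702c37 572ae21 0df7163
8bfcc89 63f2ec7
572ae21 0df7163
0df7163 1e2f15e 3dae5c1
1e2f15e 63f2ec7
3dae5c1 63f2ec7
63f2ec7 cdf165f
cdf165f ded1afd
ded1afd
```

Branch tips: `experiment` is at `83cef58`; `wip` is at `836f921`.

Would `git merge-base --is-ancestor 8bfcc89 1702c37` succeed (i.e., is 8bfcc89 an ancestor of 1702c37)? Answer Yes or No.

Ancestors of 1702c37: {0df7163, 1702c37, 1e2f15e, 3dae5c1, 572ae21, 63f2ec7, cdf165f, ded1afd}.
8bfcc89 is not in that set, so it is not an ancestor of 1702c37.

No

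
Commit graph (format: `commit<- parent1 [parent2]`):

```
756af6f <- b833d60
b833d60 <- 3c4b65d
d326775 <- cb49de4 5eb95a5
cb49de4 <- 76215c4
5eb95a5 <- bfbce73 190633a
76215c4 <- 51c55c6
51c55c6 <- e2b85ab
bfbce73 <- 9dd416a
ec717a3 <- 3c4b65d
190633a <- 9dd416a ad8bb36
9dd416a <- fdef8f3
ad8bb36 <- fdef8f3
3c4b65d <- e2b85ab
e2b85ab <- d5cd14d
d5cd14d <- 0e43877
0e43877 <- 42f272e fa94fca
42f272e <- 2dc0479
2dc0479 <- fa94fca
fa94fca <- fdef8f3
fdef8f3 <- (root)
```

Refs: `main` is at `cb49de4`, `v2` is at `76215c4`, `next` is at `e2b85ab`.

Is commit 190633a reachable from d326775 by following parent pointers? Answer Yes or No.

Ancestors of d326775 (commits reachable by following parents): {0e43877, 190633a, 2dc0479, 42f272e, 51c55c6, 5eb95a5, 76215c4, 9dd416a, ad8bb36, bfbce73, cb49de4, d326775, d5cd14d, e2b85ab, fa94fca, fdef8f3}.
190633a is in that set, so it is an ancestor of d326775.

Yes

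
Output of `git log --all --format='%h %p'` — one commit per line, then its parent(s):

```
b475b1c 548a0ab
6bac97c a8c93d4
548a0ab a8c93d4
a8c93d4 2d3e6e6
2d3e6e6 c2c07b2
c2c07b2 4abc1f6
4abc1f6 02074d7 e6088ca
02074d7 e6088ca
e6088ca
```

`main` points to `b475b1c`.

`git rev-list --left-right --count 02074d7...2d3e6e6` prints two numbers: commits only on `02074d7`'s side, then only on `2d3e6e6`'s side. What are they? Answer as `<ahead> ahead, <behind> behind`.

0 ahead, 3 behind

Reachable from 02074d7: {02074d7, e6088ca}.
Reachable from 2d3e6e6: {02074d7, 2d3e6e6, 4abc1f6, c2c07b2, e6088ca}.
Only in 02074d7's history (ahead): {} — 0.
Only in 2d3e6e6's history (behind): {2d3e6e6, 4abc1f6, c2c07b2} — 3.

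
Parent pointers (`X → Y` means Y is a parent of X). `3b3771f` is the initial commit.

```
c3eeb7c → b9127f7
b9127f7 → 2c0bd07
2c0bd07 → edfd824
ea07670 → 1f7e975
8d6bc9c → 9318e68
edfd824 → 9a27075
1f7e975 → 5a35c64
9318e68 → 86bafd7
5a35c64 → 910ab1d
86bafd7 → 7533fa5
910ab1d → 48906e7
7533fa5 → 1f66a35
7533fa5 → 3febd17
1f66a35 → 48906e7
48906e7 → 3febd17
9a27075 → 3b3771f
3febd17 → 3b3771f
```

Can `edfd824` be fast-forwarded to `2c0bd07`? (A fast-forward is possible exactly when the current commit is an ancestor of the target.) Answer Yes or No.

Yes

A fast-forward from edfd824 to 2c0bd07 is possible iff edfd824 is an ancestor of 2c0bd07.
Ancestors of 2c0bd07: {2c0bd07, 3b3771f, 9a27075, edfd824}.
edfd824 is among them, so fast-forward is possible.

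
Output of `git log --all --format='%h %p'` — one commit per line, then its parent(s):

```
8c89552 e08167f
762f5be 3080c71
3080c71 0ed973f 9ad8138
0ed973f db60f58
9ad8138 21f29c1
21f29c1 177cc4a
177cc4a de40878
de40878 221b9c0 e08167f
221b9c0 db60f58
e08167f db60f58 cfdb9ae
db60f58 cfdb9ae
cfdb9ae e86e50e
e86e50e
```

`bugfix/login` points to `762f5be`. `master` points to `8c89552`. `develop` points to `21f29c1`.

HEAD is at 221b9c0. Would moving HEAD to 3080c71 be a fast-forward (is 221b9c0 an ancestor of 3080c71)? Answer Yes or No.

Yes

A fast-forward from 221b9c0 to 3080c71 is possible iff 221b9c0 is an ancestor of 3080c71.
Ancestors of 3080c71: {0ed973f, 177cc4a, 21f29c1, 221b9c0, 3080c71, 9ad8138, cfdb9ae, db60f58, de40878, e08167f, e86e50e}.
221b9c0 is among them, so fast-forward is possible.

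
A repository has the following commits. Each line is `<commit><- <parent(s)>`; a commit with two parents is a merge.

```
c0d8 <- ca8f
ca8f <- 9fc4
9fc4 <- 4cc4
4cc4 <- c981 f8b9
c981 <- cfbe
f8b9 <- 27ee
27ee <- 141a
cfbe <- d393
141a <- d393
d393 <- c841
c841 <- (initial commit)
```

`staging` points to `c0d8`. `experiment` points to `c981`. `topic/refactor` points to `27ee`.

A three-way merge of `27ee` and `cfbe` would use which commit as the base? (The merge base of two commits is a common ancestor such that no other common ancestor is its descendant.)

d393

Ancestors of 27ee: {141a, 27ee, c841, d393}.
Ancestors of cfbe: {c841, cfbe, d393}.
Common ancestors: {c841, d393}.
Among these, d393 is not an ancestor of any other common ancestor — it is the merge base.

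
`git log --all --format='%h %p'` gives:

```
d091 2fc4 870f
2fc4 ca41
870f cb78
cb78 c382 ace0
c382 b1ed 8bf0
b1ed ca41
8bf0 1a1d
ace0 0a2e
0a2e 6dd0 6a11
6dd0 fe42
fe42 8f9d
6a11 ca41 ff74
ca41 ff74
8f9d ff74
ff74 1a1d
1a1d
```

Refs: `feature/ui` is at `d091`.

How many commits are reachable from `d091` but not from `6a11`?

12

Reachable from d091: {0a2e, 1a1d, 2fc4, 6a11, 6dd0, 870f, 8bf0, 8f9d, ace0, b1ed, c382, ca41, cb78, d091, fe42, ff74}.
Reachable from 6a11: {1a1d, 6a11, ca41, ff74}.
In d091's history but not 6a11's: {0a2e, 2fc4, 6dd0, 870f, 8bf0, 8f9d, ace0, b1ed, c382, cb78, d091, fe42} — 12 commits.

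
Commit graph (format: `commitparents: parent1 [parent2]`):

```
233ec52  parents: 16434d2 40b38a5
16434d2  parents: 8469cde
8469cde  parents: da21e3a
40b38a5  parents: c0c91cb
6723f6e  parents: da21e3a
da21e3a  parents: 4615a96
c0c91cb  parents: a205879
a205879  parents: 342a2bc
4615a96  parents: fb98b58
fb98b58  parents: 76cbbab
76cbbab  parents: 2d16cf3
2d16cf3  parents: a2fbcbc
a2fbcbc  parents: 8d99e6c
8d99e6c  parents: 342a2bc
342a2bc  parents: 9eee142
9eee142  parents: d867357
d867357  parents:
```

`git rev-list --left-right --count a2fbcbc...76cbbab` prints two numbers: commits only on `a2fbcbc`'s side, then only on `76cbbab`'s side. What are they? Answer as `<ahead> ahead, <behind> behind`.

Reachable from a2fbcbc: {342a2bc, 8d99e6c, 9eee142, a2fbcbc, d867357}.
Reachable from 76cbbab: {2d16cf3, 342a2bc, 76cbbab, 8d99e6c, 9eee142, a2fbcbc, d867357}.
Only in a2fbcbc's history (ahead): {} — 0.
Only in 76cbbab's history (behind): {2d16cf3, 76cbbab} — 2.

0 ahead, 2 behind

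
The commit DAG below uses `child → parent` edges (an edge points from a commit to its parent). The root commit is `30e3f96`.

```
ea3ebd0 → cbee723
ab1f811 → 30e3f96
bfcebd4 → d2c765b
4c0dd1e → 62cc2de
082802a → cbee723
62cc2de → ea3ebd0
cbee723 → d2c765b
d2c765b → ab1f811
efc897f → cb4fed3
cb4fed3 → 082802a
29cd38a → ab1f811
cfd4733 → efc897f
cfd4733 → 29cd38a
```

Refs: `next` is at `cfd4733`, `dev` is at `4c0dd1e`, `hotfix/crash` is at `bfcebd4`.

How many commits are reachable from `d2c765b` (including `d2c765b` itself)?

3

Walking parent pointers from d2c765b: reachable set = {30e3f96, ab1f811, d2c765b}.
That is 3 commits.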